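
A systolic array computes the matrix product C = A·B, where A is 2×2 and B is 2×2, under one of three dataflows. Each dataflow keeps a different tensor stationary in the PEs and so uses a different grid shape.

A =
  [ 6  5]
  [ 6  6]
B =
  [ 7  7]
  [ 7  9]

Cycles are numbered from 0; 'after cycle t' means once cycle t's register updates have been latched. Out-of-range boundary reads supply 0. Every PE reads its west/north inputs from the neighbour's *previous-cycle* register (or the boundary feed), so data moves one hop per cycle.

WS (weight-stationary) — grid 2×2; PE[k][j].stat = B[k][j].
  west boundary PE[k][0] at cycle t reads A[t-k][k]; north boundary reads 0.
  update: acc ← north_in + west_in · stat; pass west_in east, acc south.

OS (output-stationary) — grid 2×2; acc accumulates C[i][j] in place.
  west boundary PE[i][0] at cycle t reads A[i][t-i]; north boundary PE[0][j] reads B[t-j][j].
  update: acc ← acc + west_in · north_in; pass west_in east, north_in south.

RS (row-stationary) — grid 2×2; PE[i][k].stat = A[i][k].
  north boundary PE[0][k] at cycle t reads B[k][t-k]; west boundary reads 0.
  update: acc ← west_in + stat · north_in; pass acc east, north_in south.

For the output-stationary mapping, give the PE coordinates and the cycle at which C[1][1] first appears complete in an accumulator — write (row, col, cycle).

Under OS, C[1][1] lands at PE[1][1]:
  step 0 · PE1,1: acc=0; fwd→0 fwd↓0
  step 1 · PE1,1: acc=0; fwd→0 fwd↓0
  step 2 · PE1,1: acc=42; fwd→6 fwd↓7
  step 3 · PE1,1: acc=96; fwd→6 fwd↓9

(row, col, cycle) = (1, 1, 3)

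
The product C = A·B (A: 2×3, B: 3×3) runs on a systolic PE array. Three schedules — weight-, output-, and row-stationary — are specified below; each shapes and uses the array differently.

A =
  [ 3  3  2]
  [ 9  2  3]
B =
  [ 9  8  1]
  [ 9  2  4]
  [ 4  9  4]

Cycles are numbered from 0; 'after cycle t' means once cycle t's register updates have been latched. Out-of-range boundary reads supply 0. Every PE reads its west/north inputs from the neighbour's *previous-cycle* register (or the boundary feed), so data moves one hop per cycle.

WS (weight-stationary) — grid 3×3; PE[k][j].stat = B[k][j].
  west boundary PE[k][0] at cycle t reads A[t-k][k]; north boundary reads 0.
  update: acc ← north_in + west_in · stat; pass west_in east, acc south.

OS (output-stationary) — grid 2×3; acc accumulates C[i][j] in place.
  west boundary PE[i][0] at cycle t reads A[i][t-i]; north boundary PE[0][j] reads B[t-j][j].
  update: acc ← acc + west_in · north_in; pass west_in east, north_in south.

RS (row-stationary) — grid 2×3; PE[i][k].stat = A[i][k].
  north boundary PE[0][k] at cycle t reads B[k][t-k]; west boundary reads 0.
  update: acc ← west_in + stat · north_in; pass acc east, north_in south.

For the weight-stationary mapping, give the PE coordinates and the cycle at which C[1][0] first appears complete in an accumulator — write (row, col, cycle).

(row, col, cycle) = (2, 0, 3)

Under WS, C[1][0] lands at PE[2][0]:
  c0 r2c0: 0 / 0 / 0
  c1 r2c0: 0 / 0 / 0
  c2 r2c0: 62 / 2 / 62
  c3 r2c0: 111 / 3 / 111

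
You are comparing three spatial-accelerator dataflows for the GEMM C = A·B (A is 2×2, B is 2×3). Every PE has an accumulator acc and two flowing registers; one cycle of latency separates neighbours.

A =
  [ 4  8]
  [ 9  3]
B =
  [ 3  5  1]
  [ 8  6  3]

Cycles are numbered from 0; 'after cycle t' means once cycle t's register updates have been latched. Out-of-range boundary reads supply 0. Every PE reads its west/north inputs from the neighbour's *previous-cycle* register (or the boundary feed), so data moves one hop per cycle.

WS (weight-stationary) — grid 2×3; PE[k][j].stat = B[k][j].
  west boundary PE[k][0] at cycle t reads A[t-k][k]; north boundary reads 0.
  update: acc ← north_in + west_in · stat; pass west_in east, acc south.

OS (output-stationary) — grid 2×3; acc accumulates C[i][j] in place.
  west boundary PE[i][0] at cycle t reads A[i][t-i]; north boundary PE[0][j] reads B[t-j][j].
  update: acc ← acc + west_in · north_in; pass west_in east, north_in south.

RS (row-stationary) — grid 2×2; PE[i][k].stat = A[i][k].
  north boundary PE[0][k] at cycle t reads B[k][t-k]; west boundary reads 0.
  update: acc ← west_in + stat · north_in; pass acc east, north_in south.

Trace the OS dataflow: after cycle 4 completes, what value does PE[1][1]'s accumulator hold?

OS (2×3). Following PE[1][1] plus its west/north inputs:
  [0] (0,1) acc=0 (h:0 v:0)
  [0] (1,0) acc=0 (h:0 v:0)
  [0] (1,1) acc=0 (h:0 v:0)
  [1] (0,1) acc=20 (h:4 v:5)
  [1] (1,0) acc=27 (h:9 v:3)
  [1] (1,1) acc=0 (h:0 v:0)
  [2] (0,1) acc=68 (h:8 v:6)
  [2] (1,0) acc=51 (h:3 v:8)
  [2] (1,1) acc=45 (h:9 v:5)
  [3] (0,1) acc=68 (h:0 v:0)
  [3] (1,0) acc=51 (h:0 v:0)
  [3] (1,1) acc=63 (h:3 v:6)
  [4] (0,1) acc=68 (h:0 v:0)
  [4] (1,0) acc=51 (h:0 v:0)
  [4] (1,1) acc=63 (h:0 v:0)

PE[1][1].acc = 63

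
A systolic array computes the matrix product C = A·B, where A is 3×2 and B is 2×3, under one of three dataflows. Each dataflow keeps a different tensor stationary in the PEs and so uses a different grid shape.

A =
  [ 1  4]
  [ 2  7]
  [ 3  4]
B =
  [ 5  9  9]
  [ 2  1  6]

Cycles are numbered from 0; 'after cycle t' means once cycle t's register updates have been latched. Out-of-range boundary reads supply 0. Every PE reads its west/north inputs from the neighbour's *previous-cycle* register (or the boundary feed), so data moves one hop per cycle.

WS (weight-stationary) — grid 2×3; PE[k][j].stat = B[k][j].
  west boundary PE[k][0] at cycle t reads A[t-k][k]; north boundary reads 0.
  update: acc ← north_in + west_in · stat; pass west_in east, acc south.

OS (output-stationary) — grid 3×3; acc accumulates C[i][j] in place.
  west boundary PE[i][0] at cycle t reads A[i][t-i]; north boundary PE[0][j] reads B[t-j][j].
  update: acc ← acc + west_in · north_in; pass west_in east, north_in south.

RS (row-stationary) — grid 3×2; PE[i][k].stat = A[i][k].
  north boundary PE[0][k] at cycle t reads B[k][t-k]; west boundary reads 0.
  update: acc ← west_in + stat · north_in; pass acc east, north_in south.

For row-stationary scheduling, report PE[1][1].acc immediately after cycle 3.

PE[1][1].acc = 25

RS on a 3×2 grid — tracing PE[1][1] and its feeders:
  step 0 · PE0,1: acc=0; fwd→0 fwd↓0
  step 0 · PE1,0: acc=0; fwd→0 fwd↓0
  step 0 · PE1,1: acc=0; fwd→0 fwd↓0
  step 1 · PE0,1: acc=13; fwd→13 fwd↓2
  step 1 · PE1,0: acc=10; fwd→10 fwd↓5
  step 1 · PE1,1: acc=0; fwd→0 fwd↓0
  step 2 · PE0,1: acc=13; fwd→13 fwd↓1
  step 2 · PE1,0: acc=18; fwd→18 fwd↓9
  step 2 · PE1,1: acc=24; fwd→24 fwd↓2
  step 3 · PE0,1: acc=33; fwd→33 fwd↓6
  step 3 · PE1,0: acc=18; fwd→18 fwd↓9
  step 3 · PE1,1: acc=25; fwd→25 fwd↓1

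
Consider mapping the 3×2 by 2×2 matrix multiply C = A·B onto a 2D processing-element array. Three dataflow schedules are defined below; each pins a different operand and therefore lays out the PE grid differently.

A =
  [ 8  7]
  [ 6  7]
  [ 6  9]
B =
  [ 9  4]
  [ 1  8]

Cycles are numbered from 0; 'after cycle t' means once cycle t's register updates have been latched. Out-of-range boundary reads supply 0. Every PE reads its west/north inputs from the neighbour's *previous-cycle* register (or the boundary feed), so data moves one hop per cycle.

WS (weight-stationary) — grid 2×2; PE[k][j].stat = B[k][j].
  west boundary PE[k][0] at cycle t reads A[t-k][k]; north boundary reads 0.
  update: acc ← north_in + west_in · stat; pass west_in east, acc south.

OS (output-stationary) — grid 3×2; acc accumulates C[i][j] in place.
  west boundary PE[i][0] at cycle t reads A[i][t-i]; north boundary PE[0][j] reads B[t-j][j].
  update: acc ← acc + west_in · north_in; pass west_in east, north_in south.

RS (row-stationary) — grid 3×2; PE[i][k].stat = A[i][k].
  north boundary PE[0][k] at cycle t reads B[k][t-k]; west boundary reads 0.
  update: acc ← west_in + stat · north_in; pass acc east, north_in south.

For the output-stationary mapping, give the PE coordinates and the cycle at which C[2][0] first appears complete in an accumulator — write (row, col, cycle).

OS — PE[2][0] is where C[2][0] collects:
  @0  [2,0]  acc 0  |  →0  ↓0
  @1  [2,0]  acc 0  |  →0  ↓0
  @2  [2,0]  acc 54  |  →6  ↓9
  @3  [2,0]  acc 63  |  →9  ↓1

(row, col, cycle) = (2, 0, 3)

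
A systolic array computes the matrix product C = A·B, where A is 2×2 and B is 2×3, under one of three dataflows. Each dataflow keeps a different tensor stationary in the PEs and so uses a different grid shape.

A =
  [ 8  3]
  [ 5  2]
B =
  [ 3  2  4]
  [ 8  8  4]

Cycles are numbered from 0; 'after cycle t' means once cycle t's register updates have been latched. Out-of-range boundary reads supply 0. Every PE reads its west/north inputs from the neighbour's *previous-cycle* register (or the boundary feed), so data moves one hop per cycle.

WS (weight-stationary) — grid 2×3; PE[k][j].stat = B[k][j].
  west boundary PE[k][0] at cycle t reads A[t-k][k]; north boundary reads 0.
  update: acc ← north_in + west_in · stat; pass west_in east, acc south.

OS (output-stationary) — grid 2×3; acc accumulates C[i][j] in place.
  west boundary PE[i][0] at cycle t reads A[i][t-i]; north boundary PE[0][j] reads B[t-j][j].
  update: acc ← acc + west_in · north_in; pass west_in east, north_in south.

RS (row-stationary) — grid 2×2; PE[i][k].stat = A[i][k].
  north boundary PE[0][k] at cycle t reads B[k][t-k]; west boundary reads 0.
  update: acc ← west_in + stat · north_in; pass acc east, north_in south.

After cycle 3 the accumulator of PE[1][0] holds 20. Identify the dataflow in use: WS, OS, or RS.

dataflow = RS

Under WS (2×3), PE[1][0]:
  step 0 · PE1,0: acc=0; fwd→0 fwd↓0
  step 1 · PE1,0: acc=48; fwd→3 fwd↓48
  step 2 · PE1,0: acc=31; fwd→2 fwd↓31
  step 3 · PE1,0: acc=0; fwd→0 fwd↓0
Under OS (2×3), PE[1][0]:
  step 0 · PE1,0: acc=0; fwd→0 fwd↓0
  step 1 · PE1,0: acc=15; fwd→5 fwd↓3
  step 2 · PE1,0: acc=31; fwd→2 fwd↓8
  step 3 · PE1,0: acc=31; fwd→0 fwd↓0
Under RS (2×2), PE[1][0]:
  step 0 · PE1,0: acc=0; fwd→0 fwd↓0
  step 1 · PE1,0: acc=15; fwd→15 fwd↓3
  step 2 · PE1,0: acc=10; fwd→10 fwd↓2
  step 3 · PE1,0: acc=20; fwd→20 fwd↓4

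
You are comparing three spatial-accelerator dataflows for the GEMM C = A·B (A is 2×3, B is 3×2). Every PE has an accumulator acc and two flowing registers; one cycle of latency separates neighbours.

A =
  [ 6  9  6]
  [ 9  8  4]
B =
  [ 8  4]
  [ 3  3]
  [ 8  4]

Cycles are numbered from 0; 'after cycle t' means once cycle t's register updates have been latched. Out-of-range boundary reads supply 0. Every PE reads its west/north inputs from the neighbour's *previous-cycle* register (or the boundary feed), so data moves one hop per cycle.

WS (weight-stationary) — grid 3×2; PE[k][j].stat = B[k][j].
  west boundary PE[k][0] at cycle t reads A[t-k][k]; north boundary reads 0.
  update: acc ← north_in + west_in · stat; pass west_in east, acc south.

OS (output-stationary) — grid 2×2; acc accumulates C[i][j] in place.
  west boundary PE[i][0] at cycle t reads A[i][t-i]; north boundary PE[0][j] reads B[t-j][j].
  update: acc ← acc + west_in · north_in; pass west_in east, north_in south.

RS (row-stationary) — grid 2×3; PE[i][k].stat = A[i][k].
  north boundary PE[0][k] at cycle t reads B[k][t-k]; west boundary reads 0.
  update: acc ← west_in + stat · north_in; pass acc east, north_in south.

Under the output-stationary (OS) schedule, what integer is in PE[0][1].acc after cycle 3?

OS (2×2). Following PE[0][1] plus its west/north inputs:
  c0 r0c0: 48 / 6 / 8
  c0 r0c1: 0 / 0 / 0
  c1 r0c0: 75 / 9 / 3
  c1 r0c1: 24 / 6 / 4
  c2 r0c0: 123 / 6 / 8
  c2 r0c1: 51 / 9 / 3
  c3 r0c0: 123 / 0 / 0
  c3 r0c1: 75 / 6 / 4

PE[0][1].acc = 75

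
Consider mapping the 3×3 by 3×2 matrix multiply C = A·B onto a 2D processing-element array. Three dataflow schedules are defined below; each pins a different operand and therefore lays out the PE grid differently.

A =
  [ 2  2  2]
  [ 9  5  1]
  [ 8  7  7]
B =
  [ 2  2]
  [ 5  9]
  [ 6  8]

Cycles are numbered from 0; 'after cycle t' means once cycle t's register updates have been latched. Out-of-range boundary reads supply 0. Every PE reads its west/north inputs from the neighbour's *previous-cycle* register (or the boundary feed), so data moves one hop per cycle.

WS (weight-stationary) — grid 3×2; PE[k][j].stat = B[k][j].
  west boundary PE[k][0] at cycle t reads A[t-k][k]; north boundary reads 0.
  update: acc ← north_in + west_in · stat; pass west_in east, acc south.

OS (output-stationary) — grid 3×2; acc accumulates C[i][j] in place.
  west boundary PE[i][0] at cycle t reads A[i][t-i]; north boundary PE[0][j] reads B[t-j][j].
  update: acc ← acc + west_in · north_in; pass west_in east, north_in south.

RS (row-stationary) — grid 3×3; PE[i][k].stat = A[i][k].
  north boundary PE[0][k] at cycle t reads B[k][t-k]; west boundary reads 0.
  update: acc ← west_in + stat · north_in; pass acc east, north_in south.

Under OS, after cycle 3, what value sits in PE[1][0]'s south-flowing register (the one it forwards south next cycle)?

OS (3×2). Following PE[1][0] plus its west/north inputs:
  cycle 0: PE[0][0] → acc 4, east 2, south 2
  cycle 0: PE[1][0] → acc 0, east 0, south 0
  cycle 1: PE[0][0] → acc 14, east 2, south 5
  cycle 1: PE[1][0] → acc 18, east 9, south 2
  cycle 2: PE[0][0] → acc 26, east 2, south 6
  cycle 2: PE[1][0] → acc 43, east 5, south 5
  cycle 3: PE[0][0] → acc 26, east 0, south 0
  cycle 3: PE[1][0] → acc 49, east 1, south 6

register = 6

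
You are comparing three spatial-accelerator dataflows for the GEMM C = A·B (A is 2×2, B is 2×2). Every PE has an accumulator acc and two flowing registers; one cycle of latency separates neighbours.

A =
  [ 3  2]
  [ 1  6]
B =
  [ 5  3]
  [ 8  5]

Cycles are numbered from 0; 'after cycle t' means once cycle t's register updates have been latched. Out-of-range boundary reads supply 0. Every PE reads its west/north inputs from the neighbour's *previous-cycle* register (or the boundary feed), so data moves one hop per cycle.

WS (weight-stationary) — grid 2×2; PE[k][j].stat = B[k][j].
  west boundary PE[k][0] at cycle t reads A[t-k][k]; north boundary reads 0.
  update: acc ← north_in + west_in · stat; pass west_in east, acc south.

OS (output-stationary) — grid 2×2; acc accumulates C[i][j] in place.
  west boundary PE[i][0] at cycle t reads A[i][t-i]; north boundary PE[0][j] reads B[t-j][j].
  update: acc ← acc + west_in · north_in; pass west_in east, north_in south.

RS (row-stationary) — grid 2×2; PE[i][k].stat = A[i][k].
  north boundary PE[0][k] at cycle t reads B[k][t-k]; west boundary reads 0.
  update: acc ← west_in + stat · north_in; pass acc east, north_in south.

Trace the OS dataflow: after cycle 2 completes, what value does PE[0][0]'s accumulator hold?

PE[0][0].acc = 31

OS 2×2: PE[0][0] cycle-by-cycle (with neighbour feeds):
  @0  [0,0]  acc 15  |  →3  ↓5
  @1  [0,0]  acc 31  |  →2  ↓8
  @2  [0,0]  acc 31  |  →0  ↓0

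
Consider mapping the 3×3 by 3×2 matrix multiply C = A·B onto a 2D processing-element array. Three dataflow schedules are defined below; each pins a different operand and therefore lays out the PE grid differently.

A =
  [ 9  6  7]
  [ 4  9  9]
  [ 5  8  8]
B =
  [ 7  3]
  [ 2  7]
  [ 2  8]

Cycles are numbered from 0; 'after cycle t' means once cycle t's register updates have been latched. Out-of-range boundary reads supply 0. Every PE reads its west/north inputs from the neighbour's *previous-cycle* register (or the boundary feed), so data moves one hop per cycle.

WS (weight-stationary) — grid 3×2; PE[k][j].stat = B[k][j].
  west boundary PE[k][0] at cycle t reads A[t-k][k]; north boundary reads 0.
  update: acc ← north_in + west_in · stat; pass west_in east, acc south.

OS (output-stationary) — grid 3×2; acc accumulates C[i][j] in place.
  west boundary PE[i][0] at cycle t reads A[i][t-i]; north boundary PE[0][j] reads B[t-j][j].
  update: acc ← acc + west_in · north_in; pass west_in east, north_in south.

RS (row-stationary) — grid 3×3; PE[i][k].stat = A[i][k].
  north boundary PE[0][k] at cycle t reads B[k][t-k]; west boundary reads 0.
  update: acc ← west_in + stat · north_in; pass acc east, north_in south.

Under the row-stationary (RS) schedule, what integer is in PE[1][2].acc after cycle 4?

RS on a 3×3 grid — tracing PE[1][2] and its feeders:
  step 0 · PE0,2: acc=0; fwd→0 fwd↓0
  step 0 · PE1,1: acc=0; fwd→0 fwd↓0
  step 0 · PE1,2: acc=0; fwd→0 fwd↓0
  step 1 · PE0,2: acc=0; fwd→0 fwd↓0
  step 1 · PE1,1: acc=0; fwd→0 fwd↓0
  step 1 · PE1,2: acc=0; fwd→0 fwd↓0
  step 2 · PE0,2: acc=89; fwd→89 fwd↓2
  step 2 · PE1,1: acc=46; fwd→46 fwd↓2
  step 2 · PE1,2: acc=0; fwd→0 fwd↓0
  step 3 · PE0,2: acc=125; fwd→125 fwd↓8
  step 3 · PE1,1: acc=75; fwd→75 fwd↓7
  step 3 · PE1,2: acc=64; fwd→64 fwd↓2
  step 4 · PE0,2: acc=0; fwd→0 fwd↓0
  step 4 · PE1,1: acc=0; fwd→0 fwd↓0
  step 4 · PE1,2: acc=147; fwd→147 fwd↓8

PE[1][2].acc = 147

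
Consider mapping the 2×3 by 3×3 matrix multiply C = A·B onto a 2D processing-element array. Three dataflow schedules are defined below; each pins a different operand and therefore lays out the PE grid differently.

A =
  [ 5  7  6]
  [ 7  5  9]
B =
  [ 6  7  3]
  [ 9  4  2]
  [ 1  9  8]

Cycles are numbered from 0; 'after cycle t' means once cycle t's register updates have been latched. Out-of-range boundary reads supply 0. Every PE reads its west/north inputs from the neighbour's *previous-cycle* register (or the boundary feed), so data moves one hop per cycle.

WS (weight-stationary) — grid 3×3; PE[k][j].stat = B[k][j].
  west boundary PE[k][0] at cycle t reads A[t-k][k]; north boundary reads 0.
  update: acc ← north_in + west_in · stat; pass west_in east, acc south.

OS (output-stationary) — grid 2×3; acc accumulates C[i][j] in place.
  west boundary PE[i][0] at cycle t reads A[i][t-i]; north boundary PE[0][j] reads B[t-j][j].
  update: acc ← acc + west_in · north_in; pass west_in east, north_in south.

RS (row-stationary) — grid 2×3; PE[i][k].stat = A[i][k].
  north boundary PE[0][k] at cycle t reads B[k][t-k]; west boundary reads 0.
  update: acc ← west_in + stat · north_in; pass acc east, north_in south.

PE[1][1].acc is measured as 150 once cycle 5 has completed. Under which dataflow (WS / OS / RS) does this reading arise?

dataflow = OS

Under WS (3×3), PE[1][1]:
  step 0 · PE1,1: acc=0; fwd→0 fwd↓0
  step 1 · PE1,1: acc=0; fwd→0 fwd↓0
  step 2 · PE1,1: acc=63; fwd→7 fwd↓63
  step 3 · PE1,1: acc=69; fwd→5 fwd↓69
  step 4 · PE1,1: acc=0; fwd→0 fwd↓0
  step 5 · PE1,1: acc=0; fwd→0 fwd↓0
Under OS (2×3), PE[1][1]:
  step 0 · PE1,1: acc=0; fwd→0 fwd↓0
  step 1 · PE1,1: acc=0; fwd→0 fwd↓0
  step 2 · PE1,1: acc=49; fwd→7 fwd↓7
  step 3 · PE1,1: acc=69; fwd→5 fwd↓4
  step 4 · PE1,1: acc=150; fwd→9 fwd↓9
  step 5 · PE1,1: acc=150; fwd→0 fwd↓0
Under RS (2×3), PE[1][1]:
  step 0 · PE1,1: acc=0; fwd→0 fwd↓0
  step 1 · PE1,1: acc=0; fwd→0 fwd↓0
  step 2 · PE1,1: acc=87; fwd→87 fwd↓9
  step 3 · PE1,1: acc=69; fwd→69 fwd↓4
  step 4 · PE1,1: acc=31; fwd→31 fwd↓2
  step 5 · PE1,1: acc=0; fwd→0 fwd↓0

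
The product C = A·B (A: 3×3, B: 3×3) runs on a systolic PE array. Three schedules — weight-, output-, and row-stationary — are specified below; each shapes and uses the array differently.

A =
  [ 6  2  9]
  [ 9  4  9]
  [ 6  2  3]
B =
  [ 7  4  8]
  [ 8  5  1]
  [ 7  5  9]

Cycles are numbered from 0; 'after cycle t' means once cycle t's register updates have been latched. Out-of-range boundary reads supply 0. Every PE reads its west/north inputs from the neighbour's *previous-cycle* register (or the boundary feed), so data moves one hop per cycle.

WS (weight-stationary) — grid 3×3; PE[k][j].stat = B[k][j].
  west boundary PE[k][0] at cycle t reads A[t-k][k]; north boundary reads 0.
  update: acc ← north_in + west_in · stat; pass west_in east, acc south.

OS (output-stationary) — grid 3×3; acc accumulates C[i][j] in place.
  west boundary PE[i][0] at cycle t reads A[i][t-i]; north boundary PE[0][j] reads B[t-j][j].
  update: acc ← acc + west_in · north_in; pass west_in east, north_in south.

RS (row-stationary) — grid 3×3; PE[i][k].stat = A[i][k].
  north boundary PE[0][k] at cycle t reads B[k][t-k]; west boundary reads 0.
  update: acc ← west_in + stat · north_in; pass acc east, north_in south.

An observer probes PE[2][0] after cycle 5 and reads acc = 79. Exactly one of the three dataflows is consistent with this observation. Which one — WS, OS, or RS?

dataflow = OS

Under WS (3×3), PE[2][0]:
  [0] (2,0) acc=0 (h:0 v:0)
  [1] (2,0) acc=0 (h:0 v:0)
  [2] (2,0) acc=121 (h:9 v:121)
  [3] (2,0) acc=158 (h:9 v:158)
  [4] (2,0) acc=79 (h:3 v:79)
  [5] (2,0) acc=0 (h:0 v:0)
Under OS (3×3), PE[2][0]:
  [0] (2,0) acc=0 (h:0 v:0)
  [1] (2,0) acc=0 (h:0 v:0)
  [2] (2,0) acc=42 (h:6 v:7)
  [3] (2,0) acc=58 (h:2 v:8)
  [4] (2,0) acc=79 (h:3 v:7)
  [5] (2,0) acc=79 (h:0 v:0)
Under RS (3×3), PE[2][0]:
  [0] (2,0) acc=0 (h:0 v:0)
  [1] (2,0) acc=0 (h:0 v:0)
  [2] (2,0) acc=42 (h:42 v:7)
  [3] (2,0) acc=24 (h:24 v:4)
  [4] (2,0) acc=48 (h:48 v:8)
  [5] (2,0) acc=0 (h:0 v:0)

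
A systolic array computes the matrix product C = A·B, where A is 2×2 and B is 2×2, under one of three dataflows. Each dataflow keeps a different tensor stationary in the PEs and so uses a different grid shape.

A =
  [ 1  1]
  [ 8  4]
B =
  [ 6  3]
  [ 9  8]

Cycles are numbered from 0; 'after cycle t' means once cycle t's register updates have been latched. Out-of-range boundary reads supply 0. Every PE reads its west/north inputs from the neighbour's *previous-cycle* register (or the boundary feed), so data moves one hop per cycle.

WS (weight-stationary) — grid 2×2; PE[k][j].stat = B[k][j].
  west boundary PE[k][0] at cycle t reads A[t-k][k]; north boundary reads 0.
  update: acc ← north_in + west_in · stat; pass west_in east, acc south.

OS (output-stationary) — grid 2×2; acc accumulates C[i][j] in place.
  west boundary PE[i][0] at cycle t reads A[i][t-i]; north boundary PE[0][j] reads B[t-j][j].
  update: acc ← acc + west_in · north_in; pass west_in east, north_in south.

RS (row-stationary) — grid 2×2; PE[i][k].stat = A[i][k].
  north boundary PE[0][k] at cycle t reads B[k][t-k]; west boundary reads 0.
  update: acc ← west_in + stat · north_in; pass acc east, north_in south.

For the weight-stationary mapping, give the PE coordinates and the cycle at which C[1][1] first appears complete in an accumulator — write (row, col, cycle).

(row, col, cycle) = (1, 1, 3)

Under WS, C[1][1] lands at PE[1][1]:
  t=0 PE[1][1]: acc=0 h=0 v=0
  t=1 PE[1][1]: acc=0 h=0 v=0
  t=2 PE[1][1]: acc=11 h=1 v=11
  t=3 PE[1][1]: acc=56 h=4 v=56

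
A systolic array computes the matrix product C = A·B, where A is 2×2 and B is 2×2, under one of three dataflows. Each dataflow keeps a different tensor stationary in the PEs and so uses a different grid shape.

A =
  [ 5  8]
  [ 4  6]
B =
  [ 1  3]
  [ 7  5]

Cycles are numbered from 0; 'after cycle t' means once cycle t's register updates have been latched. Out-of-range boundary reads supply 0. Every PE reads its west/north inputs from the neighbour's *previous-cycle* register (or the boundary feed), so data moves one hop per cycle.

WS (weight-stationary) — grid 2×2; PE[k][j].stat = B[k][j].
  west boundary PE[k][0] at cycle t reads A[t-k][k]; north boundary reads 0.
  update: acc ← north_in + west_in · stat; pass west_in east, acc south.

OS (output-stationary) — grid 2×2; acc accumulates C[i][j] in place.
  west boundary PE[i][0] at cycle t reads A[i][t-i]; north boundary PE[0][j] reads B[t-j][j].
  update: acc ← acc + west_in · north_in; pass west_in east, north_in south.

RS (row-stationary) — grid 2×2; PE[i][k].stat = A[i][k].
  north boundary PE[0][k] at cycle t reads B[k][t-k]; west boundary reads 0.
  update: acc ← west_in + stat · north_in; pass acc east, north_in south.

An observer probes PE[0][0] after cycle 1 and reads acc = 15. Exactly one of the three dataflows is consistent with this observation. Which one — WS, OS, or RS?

WS (2×2 grid), PE[0][0]:
  step 0 · PE0,0: acc=5; fwd→5 fwd↓5
  step 1 · PE0,0: acc=4; fwd→4 fwd↓4
OS (2×2 grid), PE[0][0]:
  step 0 · PE0,0: acc=5; fwd→5 fwd↓1
  step 1 · PE0,0: acc=61; fwd→8 fwd↓7
RS (2×2 grid), PE[0][0]:
  step 0 · PE0,0: acc=5; fwd→5 fwd↓1
  step 1 · PE0,0: acc=15; fwd→15 fwd↓3

dataflow = RS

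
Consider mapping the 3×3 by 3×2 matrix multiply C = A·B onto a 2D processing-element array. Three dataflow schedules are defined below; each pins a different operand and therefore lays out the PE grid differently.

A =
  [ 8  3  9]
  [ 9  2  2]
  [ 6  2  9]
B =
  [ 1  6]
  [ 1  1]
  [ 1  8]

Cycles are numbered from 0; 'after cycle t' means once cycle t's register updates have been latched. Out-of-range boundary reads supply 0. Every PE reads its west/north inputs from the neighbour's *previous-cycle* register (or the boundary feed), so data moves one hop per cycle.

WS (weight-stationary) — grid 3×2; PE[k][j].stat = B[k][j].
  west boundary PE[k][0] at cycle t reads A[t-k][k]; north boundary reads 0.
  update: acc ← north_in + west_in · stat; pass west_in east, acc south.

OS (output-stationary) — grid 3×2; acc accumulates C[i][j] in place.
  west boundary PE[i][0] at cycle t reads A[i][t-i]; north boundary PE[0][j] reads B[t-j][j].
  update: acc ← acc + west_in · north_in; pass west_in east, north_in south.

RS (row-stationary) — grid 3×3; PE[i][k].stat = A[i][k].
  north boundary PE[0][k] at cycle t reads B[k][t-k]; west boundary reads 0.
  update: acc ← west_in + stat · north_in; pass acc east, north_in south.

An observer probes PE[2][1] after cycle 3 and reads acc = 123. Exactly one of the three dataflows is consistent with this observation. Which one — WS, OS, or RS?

WS (3×2 grid), PE[2][1]:
  0: (2,1).acc=0  regs=<0,0>
  1: (2,1).acc=0  regs=<0,0>
  2: (2,1).acc=0  regs=<0,0>
  3: (2,1).acc=123  regs=<9,123>
OS (3×2 grid), PE[2][1]:
  0: (2,1).acc=0  regs=<0,0>
  1: (2,1).acc=0  regs=<0,0>
  2: (2,1).acc=0  regs=<0,0>
  3: (2,1).acc=36  regs=<6,6>
RS (3×3 grid), PE[2][1]:
  0: (2,1).acc=0  regs=<0,0>
  1: (2,1).acc=0  regs=<0,0>
  2: (2,1).acc=0  regs=<0,0>
  3: (2,1).acc=8  regs=<8,1>

dataflow = WS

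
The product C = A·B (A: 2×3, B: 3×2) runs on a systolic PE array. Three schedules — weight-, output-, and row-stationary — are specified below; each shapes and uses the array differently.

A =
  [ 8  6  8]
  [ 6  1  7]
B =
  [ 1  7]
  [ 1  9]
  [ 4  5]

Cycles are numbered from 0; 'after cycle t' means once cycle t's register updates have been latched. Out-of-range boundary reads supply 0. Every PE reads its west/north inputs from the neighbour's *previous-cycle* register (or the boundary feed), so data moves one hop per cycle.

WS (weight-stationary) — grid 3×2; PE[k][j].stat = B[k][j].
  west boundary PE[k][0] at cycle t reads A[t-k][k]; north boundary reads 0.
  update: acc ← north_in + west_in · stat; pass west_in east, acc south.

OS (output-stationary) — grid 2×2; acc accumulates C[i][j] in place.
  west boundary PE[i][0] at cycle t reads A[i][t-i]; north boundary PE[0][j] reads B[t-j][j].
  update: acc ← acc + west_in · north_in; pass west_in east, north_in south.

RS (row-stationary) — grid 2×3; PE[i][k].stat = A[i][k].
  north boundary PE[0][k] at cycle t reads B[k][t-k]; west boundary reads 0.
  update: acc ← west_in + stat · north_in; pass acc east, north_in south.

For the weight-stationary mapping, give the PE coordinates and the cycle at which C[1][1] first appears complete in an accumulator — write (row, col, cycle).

WS — PE[2][1] is where C[1][1] collects:
  cycle 0: PE[2][1] → acc 0, east 0, south 0
  cycle 1: PE[2][1] → acc 0, east 0, south 0
  cycle 2: PE[2][1] → acc 0, east 0, south 0
  cycle 3: PE[2][1] → acc 150, east 8, south 150
  cycle 4: PE[2][1] → acc 86, east 7, south 86

(row, col, cycle) = (2, 1, 4)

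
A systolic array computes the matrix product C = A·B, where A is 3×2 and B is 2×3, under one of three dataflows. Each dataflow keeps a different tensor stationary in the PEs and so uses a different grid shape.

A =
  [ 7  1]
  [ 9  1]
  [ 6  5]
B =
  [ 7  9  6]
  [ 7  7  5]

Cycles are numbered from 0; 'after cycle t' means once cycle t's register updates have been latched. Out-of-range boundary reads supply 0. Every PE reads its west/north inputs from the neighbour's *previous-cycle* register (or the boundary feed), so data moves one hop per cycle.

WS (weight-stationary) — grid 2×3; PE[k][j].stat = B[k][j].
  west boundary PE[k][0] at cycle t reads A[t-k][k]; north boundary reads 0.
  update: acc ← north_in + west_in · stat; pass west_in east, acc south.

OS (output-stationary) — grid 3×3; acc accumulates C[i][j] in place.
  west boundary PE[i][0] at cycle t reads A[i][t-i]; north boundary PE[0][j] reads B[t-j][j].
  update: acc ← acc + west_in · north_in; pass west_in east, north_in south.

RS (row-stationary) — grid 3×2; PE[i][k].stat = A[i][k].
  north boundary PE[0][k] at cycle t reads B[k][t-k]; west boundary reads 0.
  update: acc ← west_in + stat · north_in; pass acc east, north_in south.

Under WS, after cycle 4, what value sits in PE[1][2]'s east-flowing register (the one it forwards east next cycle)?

register = 1

WS on a 2×3 grid — tracing PE[1][2] and its feeders:
  cycle 0: PE[0][2] → acc 0, east 0, south 0
  cycle 0: PE[1][1] → acc 0, east 0, south 0
  cycle 0: PE[1][2] → acc 0, east 0, south 0
  cycle 1: PE[0][2] → acc 0, east 0, south 0
  cycle 1: PE[1][1] → acc 0, east 0, south 0
  cycle 1: PE[1][2] → acc 0, east 0, south 0
  cycle 2: PE[0][2] → acc 42, east 7, south 42
  cycle 2: PE[1][1] → acc 70, east 1, south 70
  cycle 2: PE[1][2] → acc 0, east 0, south 0
  cycle 3: PE[0][2] → acc 54, east 9, south 54
  cycle 3: PE[1][1] → acc 88, east 1, south 88
  cycle 3: PE[1][2] → acc 47, east 1, south 47
  cycle 4: PE[0][2] → acc 36, east 6, south 36
  cycle 4: PE[1][1] → acc 89, east 5, south 89
  cycle 4: PE[1][2] → acc 59, east 1, south 59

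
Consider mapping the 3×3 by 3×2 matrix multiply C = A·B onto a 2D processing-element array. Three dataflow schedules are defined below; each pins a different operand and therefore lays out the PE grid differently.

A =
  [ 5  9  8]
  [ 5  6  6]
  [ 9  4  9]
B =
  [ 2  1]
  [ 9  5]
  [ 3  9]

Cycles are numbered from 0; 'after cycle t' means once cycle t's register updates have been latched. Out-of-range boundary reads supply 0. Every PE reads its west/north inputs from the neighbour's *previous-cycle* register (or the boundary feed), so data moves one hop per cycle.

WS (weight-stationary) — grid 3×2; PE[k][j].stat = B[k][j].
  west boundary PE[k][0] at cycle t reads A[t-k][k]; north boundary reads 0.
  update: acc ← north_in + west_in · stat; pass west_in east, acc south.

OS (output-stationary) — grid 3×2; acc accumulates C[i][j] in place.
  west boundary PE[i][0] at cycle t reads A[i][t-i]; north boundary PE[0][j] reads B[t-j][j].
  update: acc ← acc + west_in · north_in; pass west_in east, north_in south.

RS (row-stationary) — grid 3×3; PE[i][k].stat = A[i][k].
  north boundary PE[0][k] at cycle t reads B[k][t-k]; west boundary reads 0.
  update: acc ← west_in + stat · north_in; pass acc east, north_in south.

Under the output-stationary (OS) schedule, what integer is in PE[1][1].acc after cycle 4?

PE[1][1].acc = 89

Tracing OS — 3×2 array, target PE[1][1]:
  0: (0,1).acc=0  regs=<0,0>
  0: (1,0).acc=0  regs=<0,0>
  0: (1,1).acc=0  regs=<0,0>
  1: (0,1).acc=5  regs=<5,1>
  1: (1,0).acc=10  regs=<5,2>
  1: (1,1).acc=0  regs=<0,0>
  2: (0,1).acc=50  regs=<9,5>
  2: (1,0).acc=64  regs=<6,9>
  2: (1,1).acc=5  regs=<5,1>
  3: (0,1).acc=122  regs=<8,9>
  3: (1,0).acc=82  regs=<6,3>
  3: (1,1).acc=35  regs=<6,5>
  4: (0,1).acc=122  regs=<0,0>
  4: (1,0).acc=82  regs=<0,0>
  4: (1,1).acc=89  regs=<6,9>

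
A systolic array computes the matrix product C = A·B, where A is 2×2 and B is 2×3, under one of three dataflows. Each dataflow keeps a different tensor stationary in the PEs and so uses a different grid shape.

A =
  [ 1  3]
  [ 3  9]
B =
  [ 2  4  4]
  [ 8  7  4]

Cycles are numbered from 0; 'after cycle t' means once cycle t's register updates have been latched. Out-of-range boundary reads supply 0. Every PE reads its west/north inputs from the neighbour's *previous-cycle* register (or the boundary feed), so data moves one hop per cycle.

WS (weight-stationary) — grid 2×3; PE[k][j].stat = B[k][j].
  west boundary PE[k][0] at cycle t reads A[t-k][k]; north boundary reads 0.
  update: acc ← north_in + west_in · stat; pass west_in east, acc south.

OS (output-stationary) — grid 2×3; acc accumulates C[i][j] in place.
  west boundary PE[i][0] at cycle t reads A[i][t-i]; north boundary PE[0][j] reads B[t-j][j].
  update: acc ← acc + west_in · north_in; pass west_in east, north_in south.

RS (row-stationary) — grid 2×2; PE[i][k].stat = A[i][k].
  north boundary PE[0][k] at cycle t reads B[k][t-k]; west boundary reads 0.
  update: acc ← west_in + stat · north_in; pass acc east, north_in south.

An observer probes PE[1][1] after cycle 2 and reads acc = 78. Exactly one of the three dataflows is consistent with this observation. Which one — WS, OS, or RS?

Under WS (2×3), PE[1][1]:
  cycle 0: PE[1][1] → acc 0, east 0, south 0
  cycle 1: PE[1][1] → acc 0, east 0, south 0
  cycle 2: PE[1][1] → acc 25, east 3, south 25
Under OS (2×3), PE[1][1]:
  cycle 0: PE[1][1] → acc 0, east 0, south 0
  cycle 1: PE[1][1] → acc 0, east 0, south 0
  cycle 2: PE[1][1] → acc 12, east 3, south 4
Under RS (2×2), PE[1][1]:
  cycle 0: PE[1][1] → acc 0, east 0, south 0
  cycle 1: PE[1][1] → acc 0, east 0, south 0
  cycle 2: PE[1][1] → acc 78, east 78, south 8

dataflow = RS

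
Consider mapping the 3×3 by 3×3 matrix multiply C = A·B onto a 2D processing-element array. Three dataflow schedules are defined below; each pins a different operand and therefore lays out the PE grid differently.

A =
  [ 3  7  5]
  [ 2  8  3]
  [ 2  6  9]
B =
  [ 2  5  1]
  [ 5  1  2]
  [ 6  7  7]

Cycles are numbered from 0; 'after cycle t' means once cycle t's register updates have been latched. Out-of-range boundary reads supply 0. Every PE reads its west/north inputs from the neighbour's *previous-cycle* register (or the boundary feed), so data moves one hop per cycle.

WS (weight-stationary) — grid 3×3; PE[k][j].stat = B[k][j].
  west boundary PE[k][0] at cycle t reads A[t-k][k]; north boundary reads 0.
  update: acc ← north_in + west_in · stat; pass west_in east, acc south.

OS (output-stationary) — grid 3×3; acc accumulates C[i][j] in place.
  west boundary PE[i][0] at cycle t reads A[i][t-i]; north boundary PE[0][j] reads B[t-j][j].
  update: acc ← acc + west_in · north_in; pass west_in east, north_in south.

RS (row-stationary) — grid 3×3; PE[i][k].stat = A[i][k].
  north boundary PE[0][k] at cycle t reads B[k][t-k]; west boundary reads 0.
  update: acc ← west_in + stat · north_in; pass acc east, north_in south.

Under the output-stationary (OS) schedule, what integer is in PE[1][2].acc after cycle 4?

PE[1][2].acc = 18

OS (3×3). Following PE[1][2] plus its west/north inputs:
  [0] (0,2) acc=0 (h:0 v:0)
  [0] (1,1) acc=0 (h:0 v:0)
  [0] (1,2) acc=0 (h:0 v:0)
  [1] (0,2) acc=0 (h:0 v:0)
  [1] (1,1) acc=0 (h:0 v:0)
  [1] (1,2) acc=0 (h:0 v:0)
  [2] (0,2) acc=3 (h:3 v:1)
  [2] (1,1) acc=10 (h:2 v:5)
  [2] (1,2) acc=0 (h:0 v:0)
  [3] (0,2) acc=17 (h:7 v:2)
  [3] (1,1) acc=18 (h:8 v:1)
  [3] (1,2) acc=2 (h:2 v:1)
  [4] (0,2) acc=52 (h:5 v:7)
  [4] (1,1) acc=39 (h:3 v:7)
  [4] (1,2) acc=18 (h:8 v:2)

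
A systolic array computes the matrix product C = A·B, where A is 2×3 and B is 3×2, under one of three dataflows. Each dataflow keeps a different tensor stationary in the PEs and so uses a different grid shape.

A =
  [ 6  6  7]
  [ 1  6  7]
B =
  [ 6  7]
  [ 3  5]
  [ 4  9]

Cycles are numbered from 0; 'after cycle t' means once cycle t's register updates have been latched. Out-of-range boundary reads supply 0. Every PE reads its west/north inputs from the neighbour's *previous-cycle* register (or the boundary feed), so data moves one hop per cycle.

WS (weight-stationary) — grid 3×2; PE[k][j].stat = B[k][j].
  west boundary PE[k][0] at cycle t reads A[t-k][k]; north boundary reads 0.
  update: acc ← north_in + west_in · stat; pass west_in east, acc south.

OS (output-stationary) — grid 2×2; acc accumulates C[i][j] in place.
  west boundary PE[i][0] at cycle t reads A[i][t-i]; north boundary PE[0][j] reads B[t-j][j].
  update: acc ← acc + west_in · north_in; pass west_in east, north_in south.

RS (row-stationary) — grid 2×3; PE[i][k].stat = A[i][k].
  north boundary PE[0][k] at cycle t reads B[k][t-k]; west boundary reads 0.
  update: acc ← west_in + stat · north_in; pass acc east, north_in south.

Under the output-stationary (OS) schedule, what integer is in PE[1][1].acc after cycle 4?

OS (2×2). Following PE[1][1] plus its west/north inputs:
  @0  [0,1]  acc 0  |  →0  ↓0
  @0  [1,0]  acc 0  |  →0  ↓0
  @0  [1,1]  acc 0  |  →0  ↓0
  @1  [0,1]  acc 42  |  →6  ↓7
  @1  [1,0]  acc 6  |  →1  ↓6
  @1  [1,1]  acc 0  |  →0  ↓0
  @2  [0,1]  acc 72  |  →6  ↓5
  @2  [1,0]  acc 24  |  →6  ↓3
  @2  [1,1]  acc 7  |  →1  ↓7
  @3  [0,1]  acc 135  |  →7  ↓9
  @3  [1,0]  acc 52  |  →7  ↓4
  @3  [1,1]  acc 37  |  →6  ↓5
  @4  [0,1]  acc 135  |  →0  ↓0
  @4  [1,0]  acc 52  |  →0  ↓0
  @4  [1,1]  acc 100  |  →7  ↓9

PE[1][1].acc = 100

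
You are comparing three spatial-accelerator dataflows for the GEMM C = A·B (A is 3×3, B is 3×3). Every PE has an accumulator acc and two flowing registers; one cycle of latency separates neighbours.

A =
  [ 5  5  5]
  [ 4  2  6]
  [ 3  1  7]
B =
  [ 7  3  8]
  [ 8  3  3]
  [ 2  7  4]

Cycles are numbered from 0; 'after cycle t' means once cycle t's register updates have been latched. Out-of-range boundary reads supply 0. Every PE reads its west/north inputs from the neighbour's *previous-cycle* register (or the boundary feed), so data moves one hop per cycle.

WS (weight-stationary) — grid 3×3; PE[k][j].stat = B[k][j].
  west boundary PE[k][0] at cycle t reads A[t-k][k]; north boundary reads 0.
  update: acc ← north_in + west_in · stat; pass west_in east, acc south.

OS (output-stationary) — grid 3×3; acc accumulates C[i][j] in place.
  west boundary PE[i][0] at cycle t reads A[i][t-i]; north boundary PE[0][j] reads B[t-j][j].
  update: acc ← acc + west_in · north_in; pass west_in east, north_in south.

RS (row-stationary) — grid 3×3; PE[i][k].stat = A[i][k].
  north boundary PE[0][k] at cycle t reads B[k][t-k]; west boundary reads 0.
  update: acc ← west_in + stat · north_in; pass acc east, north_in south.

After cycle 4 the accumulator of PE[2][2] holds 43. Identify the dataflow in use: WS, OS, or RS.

Under WS (3×3), PE[2][2]:
  step 0 · PE2,2: acc=0; fwd→0 fwd↓0
  step 1 · PE2,2: acc=0; fwd→0 fwd↓0
  step 2 · PE2,2: acc=0; fwd→0 fwd↓0
  step 3 · PE2,2: acc=0; fwd→0 fwd↓0
  step 4 · PE2,2: acc=75; fwd→5 fwd↓75
Under OS (3×3), PE[2][2]:
  step 0 · PE2,2: acc=0; fwd→0 fwd↓0
  step 1 · PE2,2: acc=0; fwd→0 fwd↓0
  step 2 · PE2,2: acc=0; fwd→0 fwd↓0
  step 3 · PE2,2: acc=0; fwd→0 fwd↓0
  step 4 · PE2,2: acc=24; fwd→3 fwd↓8
Under RS (3×3), PE[2][2]:
  step 0 · PE2,2: acc=0; fwd→0 fwd↓0
  step 1 · PE2,2: acc=0; fwd→0 fwd↓0
  step 2 · PE2,2: acc=0; fwd→0 fwd↓0
  step 3 · PE2,2: acc=0; fwd→0 fwd↓0
  step 4 · PE2,2: acc=43; fwd→43 fwd↓2

dataflow = RS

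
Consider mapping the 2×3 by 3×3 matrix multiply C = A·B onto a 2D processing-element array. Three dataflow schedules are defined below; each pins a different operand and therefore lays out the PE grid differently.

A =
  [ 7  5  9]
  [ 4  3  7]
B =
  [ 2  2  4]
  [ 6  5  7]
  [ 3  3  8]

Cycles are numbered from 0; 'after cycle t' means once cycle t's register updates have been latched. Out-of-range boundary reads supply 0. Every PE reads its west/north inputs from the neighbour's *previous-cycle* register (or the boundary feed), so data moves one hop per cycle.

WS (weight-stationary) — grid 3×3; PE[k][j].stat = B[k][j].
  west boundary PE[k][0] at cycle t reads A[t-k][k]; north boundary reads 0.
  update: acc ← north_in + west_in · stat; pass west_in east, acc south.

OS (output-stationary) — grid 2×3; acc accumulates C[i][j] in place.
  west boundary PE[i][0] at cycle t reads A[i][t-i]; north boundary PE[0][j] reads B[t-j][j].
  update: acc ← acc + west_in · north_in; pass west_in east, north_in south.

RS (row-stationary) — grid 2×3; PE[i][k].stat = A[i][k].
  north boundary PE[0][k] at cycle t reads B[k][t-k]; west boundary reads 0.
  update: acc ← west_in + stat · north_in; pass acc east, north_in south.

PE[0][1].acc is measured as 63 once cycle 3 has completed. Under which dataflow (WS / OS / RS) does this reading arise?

WS (3×3 grid), PE[0][1]:
  @0  [0,1]  acc 0  |  →0  ↓0
  @1  [0,1]  acc 14  |  →7  ↓14
  @2  [0,1]  acc 8  |  →4  ↓8
  @3  [0,1]  acc 0  |  →0  ↓0
OS (2×3 grid), PE[0][1]:
  @0  [0,1]  acc 0  |  →0  ↓0
  @1  [0,1]  acc 14  |  →7  ↓2
  @2  [0,1]  acc 39  |  →5  ↓5
  @3  [0,1]  acc 66  |  →9  ↓3
RS (2×3 grid), PE[0][1]:
  @0  [0,1]  acc 0  |  →0  ↓0
  @1  [0,1]  acc 44  |  →44  ↓6
  @2  [0,1]  acc 39  |  →39  ↓5
  @3  [0,1]  acc 63  |  →63  ↓7

dataflow = RS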